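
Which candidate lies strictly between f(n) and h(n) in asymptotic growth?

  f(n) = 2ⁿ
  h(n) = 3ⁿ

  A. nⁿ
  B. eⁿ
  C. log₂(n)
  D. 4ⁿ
B

We need g(n) with 2ⁿ = o(g(n)) and g(n) = o(3ⁿ), i.e. O(2ⁿ) ≺ g ≺ O(3ⁿ).
Check each option:
  A. nⁿ — O(nⁿ) does not grow strictly slower than h(n)
  B. eⁿ — O(eⁿ) is strictly between O(2ⁿ) and O(3ⁿ) ✓
  C. log₂(n) — O(log n) does not grow strictly faster than f(n)
  D. 4ⁿ — O(4ⁿ) does not grow strictly slower than h(n)

Only option B (eⁿ) lies strictly between.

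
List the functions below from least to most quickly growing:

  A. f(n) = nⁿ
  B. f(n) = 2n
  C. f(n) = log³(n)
C < B < A

Comparing growth rates:
C = log³(n) is O(log³ n)
B = 2n is O(n)
A = nⁿ is O(nⁿ)

Therefore, the order from slowest to fastest is: C < B < A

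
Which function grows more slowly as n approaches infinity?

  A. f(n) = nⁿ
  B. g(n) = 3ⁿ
B

f(n) = nⁿ is O(nⁿ), while g(n) = 3ⁿ is O(3ⁿ).
Since O(3ⁿ) grows slower than O(nⁿ), g(n) is dominated.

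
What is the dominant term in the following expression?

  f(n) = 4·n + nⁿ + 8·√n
nⁿ

Looking at each term:
  - 4·n is O(n)
  - nⁿ is O(nⁿ)
  - 8·√n is O(√n)

The term nⁿ (O(nⁿ)) grows fastest and dominates all others.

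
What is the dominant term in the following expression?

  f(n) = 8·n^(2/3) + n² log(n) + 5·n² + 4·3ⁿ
4·3ⁿ

Looking at each term:
  - 8·n^(2/3) is O(n^(2/3))
  - n² log(n) is O(n² log n)
  - 5·n² is O(n²)
  - 4·3ⁿ is O(3ⁿ)

The term 4·3ⁿ (O(3ⁿ)) grows fastest and dominates all others.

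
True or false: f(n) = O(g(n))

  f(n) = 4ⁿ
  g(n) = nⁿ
True

f(n) = 4ⁿ is O(4ⁿ), and g(n) = nⁿ is O(nⁿ).
Since O(4ⁿ) ⊆ O(nⁿ) (f grows no faster than g), f(n) = O(g(n)) is true.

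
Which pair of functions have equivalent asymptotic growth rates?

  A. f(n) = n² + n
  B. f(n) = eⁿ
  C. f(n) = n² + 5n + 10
A and C

Examining each function:
  A. n² + n is O(n²)
  B. eⁿ is O(eⁿ)
  C. n² + 5n + 10 is O(n²)

Functions A and C both have the same complexity class.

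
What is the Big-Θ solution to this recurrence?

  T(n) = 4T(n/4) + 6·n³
Θ(n³)

Master Theorem: a = 4, b = 4, f(n) = 6·n³.
Compute the critical exponent d = log₄(4) = 1.
Compare f(n) = Θ(n³) against n^d:
  k = 3 > d = 1, so f(n) = Ω(n^(d+ε)) — Case 3.
  Regularity: a·(n/b)^3/n^3 = a/b^3 = 4/64 < 1 ✓.
  The top-level work dominates: T(n) = Θ(f(n)) = Θ(n³).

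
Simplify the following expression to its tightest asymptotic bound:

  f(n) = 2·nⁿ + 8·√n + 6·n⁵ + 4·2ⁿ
Θ(nⁿ)

Order the terms by growth rate: 8·√n ≺ 6·n⁵ ≺ 4·2ⁿ ≺ 2·nⁿ.
The fastest-growing term 2·nⁿ dominates as n → ∞; dropping its constant factor gives Θ(nⁿ).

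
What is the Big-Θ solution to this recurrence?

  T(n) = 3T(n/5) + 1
Θ(n^log₅(3))

Master Theorem: a = 3, b = 5, f(n) = 1.
Compute the critical exponent d = log₅(3) = 0.683.
Compare f(n) = Θ(1) against n^d:
  k = 0 < d = 0.683, so f(n) = O(n^(d-ε)) — Case 1.
  The recursion cost dominates: T(n) = Θ(n^d) = Θ(n^log₅(3)).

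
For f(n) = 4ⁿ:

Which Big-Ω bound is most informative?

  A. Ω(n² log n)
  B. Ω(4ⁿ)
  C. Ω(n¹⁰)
B

f(n) = 4ⁿ is Ω(4ⁿ).
All listed options are valid Big-Ω bounds (lower bounds),
but Ω(4ⁿ) is the tightest (largest valid bound).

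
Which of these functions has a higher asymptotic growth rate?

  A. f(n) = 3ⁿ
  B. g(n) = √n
A

f(n) = 3ⁿ is O(3ⁿ), while g(n) = √n is O(√n).
Since O(3ⁿ) grows faster than O(√n), f(n) dominates.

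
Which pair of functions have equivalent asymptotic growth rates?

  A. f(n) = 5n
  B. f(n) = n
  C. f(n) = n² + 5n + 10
A and B

Examining each function:
  A. 5n is O(n)
  B. n is O(n)
  C. n² + 5n + 10 is O(n²)

Functions A and B both have the same complexity class.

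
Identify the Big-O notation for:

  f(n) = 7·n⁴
O(n⁴)

The dominant term in 7·n⁴ is 7·n⁴, which is Θ(n⁴).
Constants are absorbed, so the tightest bound is O(n⁴).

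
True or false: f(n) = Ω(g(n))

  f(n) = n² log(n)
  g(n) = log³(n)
True

f(n) = n² log(n) is O(n² log n), and g(n) = log³(n) is O(log³ n).
Since O(n² log n) grows at least as fast as O(log³ n), f(n) = Ω(g(n)) is true.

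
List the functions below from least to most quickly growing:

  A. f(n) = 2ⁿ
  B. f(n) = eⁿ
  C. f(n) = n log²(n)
C < A < B

Comparing growth rates:
C = n log²(n) is O(n log² n)
A = 2ⁿ is O(2ⁿ)
B = eⁿ is O(eⁿ)

Therefore, the order from slowest to fastest is: C < A < B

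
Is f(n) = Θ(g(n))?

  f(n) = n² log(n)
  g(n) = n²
False

f(n) = n² log(n) is O(n² log n), and g(n) = n² is O(n²).
Since they have different growth rates, f(n) = Θ(g(n)) is false.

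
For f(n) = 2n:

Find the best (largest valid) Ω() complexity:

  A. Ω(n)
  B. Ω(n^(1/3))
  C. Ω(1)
A

f(n) = 2n is Ω(n).
All listed options are valid Big-Ω bounds (lower bounds),
but Ω(n) is the tightest (largest valid bound).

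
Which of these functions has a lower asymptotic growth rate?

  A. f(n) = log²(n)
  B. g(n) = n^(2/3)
A

f(n) = log²(n) is O(log² n), while g(n) = n^(2/3) is O(n^(2/3)).
Since O(log² n) grows slower than O(n^(2/3)), f(n) is dominated.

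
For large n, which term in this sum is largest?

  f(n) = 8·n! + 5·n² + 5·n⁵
8·n!

Looking at each term:
  - 8·n! is O(n!)
  - 5·n² is O(n²)
  - 5·n⁵ is O(n⁵)

The term 8·n! (O(n!)) grows fastest and dominates all others.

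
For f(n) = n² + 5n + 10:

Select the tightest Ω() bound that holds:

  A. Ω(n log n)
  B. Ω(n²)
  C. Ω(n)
B

f(n) = n² + 5n + 10 is Ω(n²).
All listed options are valid Big-Ω bounds (lower bounds),
but Ω(n²) is the tightest (largest valid bound).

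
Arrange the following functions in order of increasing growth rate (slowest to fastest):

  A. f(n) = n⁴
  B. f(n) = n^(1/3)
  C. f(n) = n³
B < C < A

Comparing growth rates:
B = n^(1/3) is O(n^(1/3))
C = n³ is O(n³)
A = n⁴ is O(n⁴)

Therefore, the order from slowest to fastest is: B < C < A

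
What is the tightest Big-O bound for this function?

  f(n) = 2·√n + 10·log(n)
O(√n)

The dominant term in 2·√n + 10·log(n) is 2·√n, which is Θ(√n).
Lower-order terms (10·log(n)) are asymptotically negligible.
Constants are absorbed, so the tightest bound is O(√n).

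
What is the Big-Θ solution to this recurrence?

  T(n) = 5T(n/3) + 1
Θ(n^log₃(5))

Master Theorem: a = 5, b = 3, f(n) = 1.
Compute the critical exponent d = log₃(5) = 1.465.
Compare f(n) = Θ(1) against n^d:
  k = 0 < d = 1.465, so f(n) = O(n^(d-ε)) — Case 1.
  The recursion cost dominates: T(n) = Θ(n^d) = Θ(n^log₃(5)).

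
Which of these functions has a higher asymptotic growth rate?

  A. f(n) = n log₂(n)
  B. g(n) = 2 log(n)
A

f(n) = n log₂(n) is O(n log n), while g(n) = 2 log(n) is O(log n).
Since O(n log n) grows faster than O(log n), f(n) dominates.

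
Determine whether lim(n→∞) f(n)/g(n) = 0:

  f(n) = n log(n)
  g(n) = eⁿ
True

f(n) = n log(n) is O(n log n), and g(n) = eⁿ is O(eⁿ).
Since O(n log n) grows strictly slower than O(eⁿ), f(n) = o(g(n)) is true.
This means lim(n→∞) f(n)/g(n) = 0.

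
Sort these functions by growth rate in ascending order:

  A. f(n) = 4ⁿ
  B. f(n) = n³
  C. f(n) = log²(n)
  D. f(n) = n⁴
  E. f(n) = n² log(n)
C < E < B < D < A

Comparing growth rates:
C = log²(n) is O(log² n)
E = n² log(n) is O(n² log n)
B = n³ is O(n³)
D = n⁴ is O(n⁴)
A = 4ⁿ is O(4ⁿ)

Therefore, the order from slowest to fastest is: C < E < B < D < A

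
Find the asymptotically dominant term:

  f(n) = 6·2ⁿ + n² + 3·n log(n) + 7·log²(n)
6·2ⁿ

Looking at each term:
  - 6·2ⁿ is O(2ⁿ)
  - n² is O(n²)
  - 3·n log(n) is O(n log n)
  - 7·log²(n) is O(log² n)

The term 6·2ⁿ (O(2ⁿ)) grows fastest and dominates all others.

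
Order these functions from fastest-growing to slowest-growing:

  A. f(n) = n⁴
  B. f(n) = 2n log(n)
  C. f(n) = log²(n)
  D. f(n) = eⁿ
D > A > B > C

Comparing growth rates:
D = eⁿ is O(eⁿ)
A = n⁴ is O(n⁴)
B = 2n log(n) is O(n log n)
C = log²(n) is O(log² n)

Therefore, the order from fastest to slowest is: D > A > B > C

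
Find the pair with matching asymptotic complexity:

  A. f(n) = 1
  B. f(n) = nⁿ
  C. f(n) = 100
A and C

Examining each function:
  A. 1 is O(1)
  B. nⁿ is O(nⁿ)
  C. 100 is O(1)

Functions A and C both have the same complexity class.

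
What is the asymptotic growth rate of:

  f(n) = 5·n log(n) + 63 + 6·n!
Θ(n!)

Order the terms by growth rate: 63 ≺ 5·n log(n) ≺ 6·n!.
The fastest-growing term 6·n! dominates as n → ∞; dropping its constant factor gives Θ(n!).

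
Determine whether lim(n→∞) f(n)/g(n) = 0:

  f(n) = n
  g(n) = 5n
False

f(n) = n is O(n), and g(n) = 5n is O(n).
Since they have the same growth rate, f(n) = o(g(n)) is false.
(f = o(g) requires f to grow strictly slower, not equal.)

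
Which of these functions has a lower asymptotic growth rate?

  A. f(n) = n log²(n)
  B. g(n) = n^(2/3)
B

f(n) = n log²(n) is O(n log² n), while g(n) = n^(2/3) is O(n^(2/3)).
Since O(n^(2/3)) grows slower than O(n log² n), g(n) is dominated.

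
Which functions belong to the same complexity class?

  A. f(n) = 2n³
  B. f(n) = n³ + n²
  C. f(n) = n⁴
A and B

Examining each function:
  A. 2n³ is O(n³)
  B. n³ + n² is O(n³)
  C. n⁴ is O(n⁴)

Functions A and B both have the same complexity class.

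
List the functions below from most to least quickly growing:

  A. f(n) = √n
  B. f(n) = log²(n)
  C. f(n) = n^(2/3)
C > A > B

Comparing growth rates:
C = n^(2/3) is O(n^(2/3))
A = √n is O(√n)
B = log²(n) is O(log² n)

Therefore, the order from fastest to slowest is: C > A > B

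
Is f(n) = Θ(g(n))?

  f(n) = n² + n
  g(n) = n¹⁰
False

f(n) = n² + n is O(n²), and g(n) = n¹⁰ is O(n¹⁰).
Since they have different growth rates, f(n) = Θ(g(n)) is false.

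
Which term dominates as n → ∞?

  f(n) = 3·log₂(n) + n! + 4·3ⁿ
n!

Looking at each term:
  - 3·log₂(n) is O(log n)
  - n! is O(n!)
  - 4·3ⁿ is O(3ⁿ)

The term n! (O(n!)) grows fastest and dominates all others.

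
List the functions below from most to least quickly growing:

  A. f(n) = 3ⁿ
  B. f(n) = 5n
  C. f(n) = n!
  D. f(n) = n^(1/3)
C > A > B > D

Comparing growth rates:
C = n! is O(n!)
A = 3ⁿ is O(3ⁿ)
B = 5n is O(n)
D = n^(1/3) is O(n^(1/3))

Therefore, the order from fastest to slowest is: C > A > B > D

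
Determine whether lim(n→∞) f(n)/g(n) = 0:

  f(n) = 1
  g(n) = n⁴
True

f(n) = 1 is O(1), and g(n) = n⁴ is O(n⁴).
Since O(1) grows strictly slower than O(n⁴), f(n) = o(g(n)) is true.
This means lim(n→∞) f(n)/g(n) = 0.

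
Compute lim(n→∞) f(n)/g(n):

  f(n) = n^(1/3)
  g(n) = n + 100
0

Since n^(1/3) (O(n^(1/3))) grows slower than n + 100 (O(n)),
the ratio f(n)/g(n) → 0 as n → ∞.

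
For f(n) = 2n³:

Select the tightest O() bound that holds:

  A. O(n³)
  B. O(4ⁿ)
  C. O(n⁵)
A

f(n) = 2n³ is O(n³).
All listed options are valid Big-O bounds (upper bounds),
but O(n³) is the tightest (smallest valid bound).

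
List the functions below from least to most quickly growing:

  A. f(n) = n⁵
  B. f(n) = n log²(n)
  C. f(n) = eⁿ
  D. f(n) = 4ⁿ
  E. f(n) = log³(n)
E < B < A < C < D

Comparing growth rates:
E = log³(n) is O(log³ n)
B = n log²(n) is O(n log² n)
A = n⁵ is O(n⁵)
C = eⁿ is O(eⁿ)
D = 4ⁿ is O(4ⁿ)

Therefore, the order from slowest to fastest is: E < B < A < C < D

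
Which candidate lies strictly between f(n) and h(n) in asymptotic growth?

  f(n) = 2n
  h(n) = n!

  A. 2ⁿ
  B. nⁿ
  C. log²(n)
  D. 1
A

We need g(n) with 2n = o(g(n)) and g(n) = o(n!), i.e. O(n) ≺ g ≺ O(n!).
Check each option:
  A. 2ⁿ — O(2ⁿ) is strictly between O(n) and O(n!) ✓
  B. nⁿ — O(nⁿ) does not grow strictly slower than h(n)
  C. log²(n) — O(log² n) does not grow strictly faster than f(n)
  D. 1 — O(1) does not grow strictly faster than f(n)

Only option A (2ⁿ) lies strictly between.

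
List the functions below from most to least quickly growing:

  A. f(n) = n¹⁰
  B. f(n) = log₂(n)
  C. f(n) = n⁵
A > C > B

Comparing growth rates:
A = n¹⁰ is O(n¹⁰)
C = n⁵ is O(n⁵)
B = log₂(n) is O(log n)

Therefore, the order from fastest to slowest is: A > C > B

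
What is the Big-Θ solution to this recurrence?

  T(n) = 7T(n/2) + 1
Θ(n^log₂(7))

Master Theorem: a = 7, b = 2, f(n) = 1.
Compute the critical exponent d = log₂(7) = 2.807.
Compare f(n) = Θ(1) against n^d:
  k = 0 < d = 2.807, so f(n) = O(n^(d-ε)) — Case 1.
  The recursion cost dominates: T(n) = Θ(n^d) = Θ(n^log₂(7)).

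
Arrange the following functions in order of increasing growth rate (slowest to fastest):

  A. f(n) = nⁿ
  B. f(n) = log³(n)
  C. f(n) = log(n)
C < B < A

Comparing growth rates:
C = log(n) is O(log n)
B = log³(n) is O(log³ n)
A = nⁿ is O(nⁿ)

Therefore, the order from slowest to fastest is: C < B < A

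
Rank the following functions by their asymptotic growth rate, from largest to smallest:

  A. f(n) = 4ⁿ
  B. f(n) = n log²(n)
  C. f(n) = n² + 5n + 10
A > C > B

Comparing growth rates:
A = 4ⁿ is O(4ⁿ)
C = n² + 5n + 10 is O(n²)
B = n log²(n) is O(n log² n)

Therefore, the order from fastest to slowest is: A > C > B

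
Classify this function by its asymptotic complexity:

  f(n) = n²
O(n²)

The dominant term in n² is n², which is Θ(n²).
Constants are absorbed, so the tightest bound is O(n²).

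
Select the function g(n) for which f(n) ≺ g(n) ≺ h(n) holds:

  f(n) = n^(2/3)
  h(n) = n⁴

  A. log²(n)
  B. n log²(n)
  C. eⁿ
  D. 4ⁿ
B

We need g(n) with n^(2/3) = o(g(n)) and g(n) = o(n⁴), i.e. O(n^(2/3)) ≺ g ≺ O(n⁴).
Check each option:
  A. log²(n) — O(log² n) does not grow strictly faster than f(n)
  B. n log²(n) — O(n log² n) is strictly between O(n^(2/3)) and O(n⁴) ✓
  C. eⁿ — O(eⁿ) does not grow strictly slower than h(n)
  D. 4ⁿ — O(4ⁿ) does not grow strictly slower than h(n)

Only option B (n log²(n)) lies strictly between.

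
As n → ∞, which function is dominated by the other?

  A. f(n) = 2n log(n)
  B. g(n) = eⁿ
A

f(n) = 2n log(n) is O(n log n), while g(n) = eⁿ is O(eⁿ).
Since O(n log n) grows slower than O(eⁿ), f(n) is dominated.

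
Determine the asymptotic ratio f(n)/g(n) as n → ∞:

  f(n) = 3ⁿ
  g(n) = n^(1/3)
∞

Since 3ⁿ (O(3ⁿ)) grows faster than n^(1/3) (O(n^(1/3))),
the ratio f(n)/g(n) → ∞ as n → ∞.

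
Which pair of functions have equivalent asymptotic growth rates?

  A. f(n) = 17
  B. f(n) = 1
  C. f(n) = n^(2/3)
A and B

Examining each function:
  A. 17 is O(1)
  B. 1 is O(1)
  C. n^(2/3) is O(n^(2/3))

Functions A and B both have the same complexity class.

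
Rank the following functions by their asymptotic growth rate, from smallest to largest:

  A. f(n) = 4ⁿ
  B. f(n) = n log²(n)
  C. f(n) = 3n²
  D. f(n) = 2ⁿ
B < C < D < A

Comparing growth rates:
B = n log²(n) is O(n log² n)
C = 3n² is O(n²)
D = 2ⁿ is O(2ⁿ)
A = 4ⁿ is O(4ⁿ)

Therefore, the order from slowest to fastest is: B < C < D < A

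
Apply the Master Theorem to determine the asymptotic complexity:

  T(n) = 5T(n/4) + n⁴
Θ(n⁴)

Master Theorem: a = 5, b = 4, f(n) = n⁴.
Compute the critical exponent d = log₄(5) = 1.161.
Compare f(n) = Θ(n⁴) against n^d:
  k = 4 > d = 1.161, so f(n) = Ω(n^(d+ε)) — Case 3.
  Regularity: a·(n/b)^4/n^4 = a/b^4 = 5/256 < 1 ✓.
  The top-level work dominates: T(n) = Θ(f(n)) = Θ(n⁴).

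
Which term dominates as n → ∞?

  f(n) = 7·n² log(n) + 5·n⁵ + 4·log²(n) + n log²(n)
5·n⁵

Looking at each term:
  - 7·n² log(n) is O(n² log n)
  - 5·n⁵ is O(n⁵)
  - 4·log²(n) is O(log² n)
  - n log²(n) is O(n log² n)

The term 5·n⁵ (O(n⁵)) grows fastest and dominates all others.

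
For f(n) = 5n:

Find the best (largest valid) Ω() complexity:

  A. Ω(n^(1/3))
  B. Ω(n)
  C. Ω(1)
B

f(n) = 5n is Ω(n).
All listed options are valid Big-Ω bounds (lower bounds),
but Ω(n) is the tightest (largest valid bound).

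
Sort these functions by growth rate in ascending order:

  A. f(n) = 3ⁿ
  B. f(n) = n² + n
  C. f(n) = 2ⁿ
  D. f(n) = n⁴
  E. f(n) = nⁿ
B < D < C < A < E

Comparing growth rates:
B = n² + n is O(n²)
D = n⁴ is O(n⁴)
C = 2ⁿ is O(2ⁿ)
A = 3ⁿ is O(3ⁿ)
E = nⁿ is O(nⁿ)

Therefore, the order from slowest to fastest is: B < D < C < A < E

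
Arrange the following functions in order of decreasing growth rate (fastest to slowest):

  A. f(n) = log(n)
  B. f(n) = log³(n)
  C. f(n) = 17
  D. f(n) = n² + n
D > B > A > C

Comparing growth rates:
D = n² + n is O(n²)
B = log³(n) is O(log³ n)
A = log(n) is O(log n)
C = 17 is O(1)

Therefore, the order from fastest to slowest is: D > B > A > C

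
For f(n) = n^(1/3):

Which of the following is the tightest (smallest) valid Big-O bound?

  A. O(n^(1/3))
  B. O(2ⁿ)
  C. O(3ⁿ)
A

f(n) = n^(1/3) is O(n^(1/3)).
All listed options are valid Big-O bounds (upper bounds),
but O(n^(1/3)) is the tightest (smallest valid bound).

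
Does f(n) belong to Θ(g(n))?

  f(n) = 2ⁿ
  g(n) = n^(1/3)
False

f(n) = 2ⁿ is O(2ⁿ), and g(n) = n^(1/3) is O(n^(1/3)).
Since they have different growth rates, f(n) = Θ(g(n)) is false.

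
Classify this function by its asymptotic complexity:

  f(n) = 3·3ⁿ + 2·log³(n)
O(3ⁿ)

The dominant term in 3·3ⁿ + 2·log³(n) is 3·3ⁿ, which is Θ(3ⁿ).
Lower-order terms (2·log³(n)) are asymptotically negligible.
Constants are absorbed, so the tightest bound is O(3ⁿ).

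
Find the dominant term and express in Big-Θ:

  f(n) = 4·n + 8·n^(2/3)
Θ(n)

Order the terms by growth rate: 8·n^(2/3) ≺ 4·n.
The fastest-growing term 4·n dominates as n → ∞; dropping its constant factor gives Θ(n).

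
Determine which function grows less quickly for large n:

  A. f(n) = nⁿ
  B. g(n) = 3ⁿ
B

f(n) = nⁿ is O(nⁿ), while g(n) = 3ⁿ is O(3ⁿ).
Since O(3ⁿ) grows slower than O(nⁿ), g(n) is dominated.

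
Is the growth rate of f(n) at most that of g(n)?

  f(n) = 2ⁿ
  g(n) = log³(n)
False

f(n) = 2ⁿ is O(2ⁿ), and g(n) = log³(n) is O(log³ n).
Since O(2ⁿ) grows faster than O(log³ n), f(n) = O(g(n)) is false.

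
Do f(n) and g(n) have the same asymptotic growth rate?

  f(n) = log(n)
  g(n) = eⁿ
False

f(n) = log(n) is O(log n), and g(n) = eⁿ is O(eⁿ).
Since they have different growth rates, f(n) = Θ(g(n)) is false.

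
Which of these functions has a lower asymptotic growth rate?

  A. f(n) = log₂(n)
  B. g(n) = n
A

f(n) = log₂(n) is O(log n), while g(n) = n is O(n).
Since O(log n) grows slower than O(n), f(n) is dominated.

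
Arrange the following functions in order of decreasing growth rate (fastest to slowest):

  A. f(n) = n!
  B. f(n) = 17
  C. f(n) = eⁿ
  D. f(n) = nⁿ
D > A > C > B

Comparing growth rates:
D = nⁿ is O(nⁿ)
A = n! is O(n!)
C = eⁿ is O(eⁿ)
B = 17 is O(1)

Therefore, the order from fastest to slowest is: D > A > C > B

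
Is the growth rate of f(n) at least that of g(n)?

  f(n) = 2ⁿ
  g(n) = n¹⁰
True

f(n) = 2ⁿ is O(2ⁿ), and g(n) = n¹⁰ is O(n¹⁰).
Since O(2ⁿ) grows at least as fast as O(n¹⁰), f(n) = Ω(g(n)) is true.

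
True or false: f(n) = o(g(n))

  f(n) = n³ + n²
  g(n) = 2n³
False

f(n) = n³ + n² is O(n³), and g(n) = 2n³ is O(n³).
Since they have the same growth rate, f(n) = o(g(n)) is false.
(f = o(g) requires f to grow strictly slower, not equal.)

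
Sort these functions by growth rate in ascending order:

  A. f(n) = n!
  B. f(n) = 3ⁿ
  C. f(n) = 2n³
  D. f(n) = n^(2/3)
D < C < B < A

Comparing growth rates:
D = n^(2/3) is O(n^(2/3))
C = 2n³ is O(n³)
B = 3ⁿ is O(3ⁿ)
A = n! is O(n!)

Therefore, the order from slowest to fastest is: D < C < B < A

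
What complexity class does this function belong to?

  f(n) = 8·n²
O(n²)

The dominant term in 8·n² is 8·n², which is Θ(n²).
Constants are absorbed, so the tightest bound is O(n²).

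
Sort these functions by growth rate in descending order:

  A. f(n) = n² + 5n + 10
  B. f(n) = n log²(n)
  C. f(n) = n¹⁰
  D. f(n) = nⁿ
D > C > A > B

Comparing growth rates:
D = nⁿ is O(nⁿ)
C = n¹⁰ is O(n¹⁰)
A = n² + 5n + 10 is O(n²)
B = n log²(n) is O(n log² n)

Therefore, the order from fastest to slowest is: D > C > A > B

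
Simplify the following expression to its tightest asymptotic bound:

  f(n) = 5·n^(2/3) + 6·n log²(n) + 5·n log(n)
Θ(n log² n)

Order the terms by growth rate: 5·n^(2/3) ≺ 5·n log(n) ≺ 6·n log²(n).
The fastest-growing term 6·n log²(n) dominates as n → ∞; dropping its constant factor gives Θ(n log² n).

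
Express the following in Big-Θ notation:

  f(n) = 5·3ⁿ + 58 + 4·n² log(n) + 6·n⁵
Θ(3ⁿ)

Order the terms by growth rate: 58 ≺ 4·n² log(n) ≺ 6·n⁵ ≺ 5·3ⁿ.
The fastest-growing term 5·3ⁿ dominates as n → ∞; dropping its constant factor gives Θ(3ⁿ).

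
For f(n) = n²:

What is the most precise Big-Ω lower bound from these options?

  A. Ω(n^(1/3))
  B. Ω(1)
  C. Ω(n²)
C

f(n) = n² is Ω(n²).
All listed options are valid Big-Ω bounds (lower bounds),
but Ω(n²) is the tightest (largest valid bound).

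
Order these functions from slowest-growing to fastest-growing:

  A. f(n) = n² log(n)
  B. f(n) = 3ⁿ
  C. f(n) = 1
C < A < B

Comparing growth rates:
C = 1 is O(1)
A = n² log(n) is O(n² log n)
B = 3ⁿ is O(3ⁿ)

Therefore, the order from slowest to fastest is: C < A < B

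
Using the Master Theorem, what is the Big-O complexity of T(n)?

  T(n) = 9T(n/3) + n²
Θ(n² log n)

Master Theorem: a = 9, b = 3, f(n) = n².
Compute the critical exponent d = log₃(9) = 2.
Compare f(n) = Θ(n²) against n^d:
  k = 2 = d, so f(n) = Θ(n^d) — Case 2.
  Work is balanced across levels: T(n) = Θ(n^d log n) = Θ(n² log n).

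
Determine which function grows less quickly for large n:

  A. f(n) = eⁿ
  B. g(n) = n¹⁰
B

f(n) = eⁿ is O(eⁿ), while g(n) = n¹⁰ is O(n¹⁰).
Since O(n¹⁰) grows slower than O(eⁿ), g(n) is dominated.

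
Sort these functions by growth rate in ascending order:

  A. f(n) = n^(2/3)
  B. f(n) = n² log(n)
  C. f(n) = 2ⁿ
A < B < C

Comparing growth rates:
A = n^(2/3) is O(n^(2/3))
B = n² log(n) is O(n² log n)
C = 2ⁿ is O(2ⁿ)

Therefore, the order from slowest to fastest is: A < B < C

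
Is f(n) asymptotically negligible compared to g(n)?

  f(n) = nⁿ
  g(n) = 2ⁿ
False

f(n) = nⁿ is O(nⁿ), and g(n) = 2ⁿ is O(2ⁿ).
Since O(nⁿ) grows faster than or equal to O(2ⁿ), f(n) = o(g(n)) is false.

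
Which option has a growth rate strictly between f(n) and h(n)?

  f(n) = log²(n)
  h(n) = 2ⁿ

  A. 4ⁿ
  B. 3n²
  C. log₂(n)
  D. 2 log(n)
B

We need g(n) with log²(n) = o(g(n)) and g(n) = o(2ⁿ), i.e. O(log² n) ≺ g ≺ O(2ⁿ).
Check each option:
  A. 4ⁿ — O(4ⁿ) does not grow strictly slower than h(n)
  B. 3n² — O(n²) is strictly between O(log² n) and O(2ⁿ) ✓
  C. log₂(n) — O(log n) does not grow strictly faster than f(n)
  D. 2 log(n) — O(log n) does not grow strictly faster than f(n)

Only option B (3n²) lies strictly between.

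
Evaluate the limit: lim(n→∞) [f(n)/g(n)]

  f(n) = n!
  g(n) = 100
∞

Since n! (O(n!)) grows faster than 100 (O(1)),
the ratio f(n)/g(n) → ∞ as n → ∞.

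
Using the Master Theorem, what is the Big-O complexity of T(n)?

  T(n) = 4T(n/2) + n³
Θ(n³)

Master Theorem: a = 4, b = 2, f(n) = n³.
Compute the critical exponent d = log₂(4) = 2.
Compare f(n) = Θ(n³) against n^d:
  k = 3 > d = 2, so f(n) = Ω(n^(d+ε)) — Case 3.
  Regularity: a·(n/b)^3/n^3 = a/b^3 = 4/8 < 1 ✓.
  The top-level work dominates: T(n) = Θ(f(n)) = Θ(n³).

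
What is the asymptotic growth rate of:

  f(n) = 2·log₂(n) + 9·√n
Θ(√n)

Order the terms by growth rate: 2·log₂(n) ≺ 9·√n.
The fastest-growing term 9·√n dominates as n → ∞; dropping its constant factor gives Θ(√n).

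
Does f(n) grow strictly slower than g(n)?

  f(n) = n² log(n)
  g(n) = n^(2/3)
False

f(n) = n² log(n) is O(n² log n), and g(n) = n^(2/3) is O(n^(2/3)).
Since O(n² log n) grows faster than or equal to O(n^(2/3)), f(n) = o(g(n)) is false.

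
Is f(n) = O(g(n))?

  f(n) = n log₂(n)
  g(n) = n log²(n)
True

f(n) = n log₂(n) is O(n log n), and g(n) = n log²(n) is O(n log² n).
Since O(n log n) ⊆ O(n log² n) (f grows no faster than g), f(n) = O(g(n)) is true.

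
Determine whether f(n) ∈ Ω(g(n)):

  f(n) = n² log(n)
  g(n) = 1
True

f(n) = n² log(n) is O(n² log n), and g(n) = 1 is O(1).
Since O(n² log n) grows at least as fast as O(1), f(n) = Ω(g(n)) is true.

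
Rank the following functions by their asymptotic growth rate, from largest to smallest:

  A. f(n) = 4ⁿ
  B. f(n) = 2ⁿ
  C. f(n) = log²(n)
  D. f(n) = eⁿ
A > D > B > C

Comparing growth rates:
A = 4ⁿ is O(4ⁿ)
D = eⁿ is O(eⁿ)
B = 2ⁿ is O(2ⁿ)
C = log²(n) is O(log² n)

Therefore, the order from fastest to slowest is: A > D > B > C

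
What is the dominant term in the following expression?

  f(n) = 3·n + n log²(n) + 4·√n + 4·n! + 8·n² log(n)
4·n!

Looking at each term:
  - 3·n is O(n)
  - n log²(n) is O(n log² n)
  - 4·√n is O(√n)
  - 4·n! is O(n!)
  - 8·n² log(n) is O(n² log n)

The term 4·n! (O(n!)) grows fastest and dominates all others.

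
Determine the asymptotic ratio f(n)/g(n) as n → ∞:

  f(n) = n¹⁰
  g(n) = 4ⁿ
0

Since n¹⁰ (O(n¹⁰)) grows slower than 4ⁿ (O(4ⁿ)),
the ratio f(n)/g(n) → 0 as n → ∞.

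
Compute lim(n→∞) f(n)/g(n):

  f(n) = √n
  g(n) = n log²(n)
0

Since √n (O(√n)) grows slower than n log²(n) (O(n log² n)),
the ratio f(n)/g(n) → 0 as n → ∞.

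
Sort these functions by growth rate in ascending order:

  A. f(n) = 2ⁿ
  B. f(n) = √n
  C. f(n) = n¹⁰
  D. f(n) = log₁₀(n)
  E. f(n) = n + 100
D < B < E < C < A

Comparing growth rates:
D = log₁₀(n) is O(log n)
B = √n is O(√n)
E = n + 100 is O(n)
C = n¹⁰ is O(n¹⁰)
A = 2ⁿ is O(2ⁿ)

Therefore, the order from slowest to fastest is: D < B < E < C < A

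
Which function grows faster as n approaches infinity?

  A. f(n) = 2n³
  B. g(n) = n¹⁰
B

f(n) = 2n³ is O(n³), while g(n) = n¹⁰ is O(n¹⁰).
Since O(n¹⁰) grows faster than O(n³), g(n) dominates.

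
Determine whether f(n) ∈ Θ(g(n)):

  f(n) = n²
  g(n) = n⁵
False

f(n) = n² is O(n²), and g(n) = n⁵ is O(n⁵).
Since they have different growth rates, f(n) = Θ(g(n)) is false.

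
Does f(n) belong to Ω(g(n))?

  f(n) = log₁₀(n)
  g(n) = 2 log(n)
True

f(n) = log₁₀(n) and g(n) = 2 log(n) are both O(log n).
Big-Ω permits equal growth rates (f ≥ c·g for some c > 0), so f(n) = Ω(g(n)) is true.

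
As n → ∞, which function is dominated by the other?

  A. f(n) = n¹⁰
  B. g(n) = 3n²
B

f(n) = n¹⁰ is O(n¹⁰), while g(n) = 3n² is O(n²).
Since O(n²) grows slower than O(n¹⁰), g(n) is dominated.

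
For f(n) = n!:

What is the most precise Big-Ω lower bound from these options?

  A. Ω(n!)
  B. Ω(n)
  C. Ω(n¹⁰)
A

f(n) = n! is Ω(n!).
All listed options are valid Big-Ω bounds (lower bounds),
but Ω(n!) is the tightest (largest valid bound).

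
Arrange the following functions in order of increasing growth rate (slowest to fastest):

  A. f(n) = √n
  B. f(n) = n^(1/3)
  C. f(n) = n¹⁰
B < A < C

Comparing growth rates:
B = n^(1/3) is O(n^(1/3))
A = √n is O(√n)
C = n¹⁰ is O(n¹⁰)

Therefore, the order from slowest to fastest is: B < A < C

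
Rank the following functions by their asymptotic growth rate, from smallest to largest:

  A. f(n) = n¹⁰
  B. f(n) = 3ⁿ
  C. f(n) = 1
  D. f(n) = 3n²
C < D < A < B

Comparing growth rates:
C = 1 is O(1)
D = 3n² is O(n²)
A = n¹⁰ is O(n¹⁰)
B = 3ⁿ is O(3ⁿ)

Therefore, the order from slowest to fastest is: C < D < A < B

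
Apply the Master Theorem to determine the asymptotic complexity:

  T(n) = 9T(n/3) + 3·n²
Θ(n² log n)

Master Theorem: a = 9, b = 3, f(n) = 3·n².
Compute the critical exponent d = log₃(9) = 2.
Compare f(n) = Θ(n²) against n^d:
  k = 2 = d, so f(n) = Θ(n^d) — Case 2.
  Work is balanced across levels: T(n) = Θ(n^d log n) = Θ(n² log n).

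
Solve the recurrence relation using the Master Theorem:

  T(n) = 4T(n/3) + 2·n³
Θ(n³)

Master Theorem: a = 4, b = 3, f(n) = 2·n³.
Compute the critical exponent d = log₃(4) = 1.262.
Compare f(n) = Θ(n³) against n^d:
  k = 3 > d = 1.262, so f(n) = Ω(n^(d+ε)) — Case 3.
  Regularity: a·(n/b)^3/n^3 = a/b^3 = 4/27 < 1 ✓.
  The top-level work dominates: T(n) = Θ(f(n)) = Θ(n³).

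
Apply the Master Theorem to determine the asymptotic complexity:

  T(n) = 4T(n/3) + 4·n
Θ(n^log₃(4))

Master Theorem: a = 4, b = 3, f(n) = 4·n.
Compute the critical exponent d = log₃(4) = 1.262.
Compare f(n) = Θ(n) against n^d:
  k = 1 < d = 1.262, so f(n) = O(n^(d-ε)) — Case 1.
  The recursion cost dominates: T(n) = Θ(n^d) = Θ(n^log₃(4)).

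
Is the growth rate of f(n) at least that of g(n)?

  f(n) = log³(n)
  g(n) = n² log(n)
False

f(n) = log³(n) is O(log³ n), and g(n) = n² log(n) is O(n² log n).
Since O(log³ n) grows slower than O(n² log n), f(n) = Ω(g(n)) is false.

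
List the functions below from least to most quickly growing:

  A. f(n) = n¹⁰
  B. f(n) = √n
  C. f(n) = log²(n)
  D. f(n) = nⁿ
C < B < A < D

Comparing growth rates:
C = log²(n) is O(log² n)
B = √n is O(√n)
A = n¹⁰ is O(n¹⁰)
D = nⁿ is O(nⁿ)

Therefore, the order from slowest to fastest is: C < B < A < D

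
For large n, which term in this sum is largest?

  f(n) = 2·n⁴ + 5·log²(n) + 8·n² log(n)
2·n⁴

Looking at each term:
  - 2·n⁴ is O(n⁴)
  - 5·log²(n) is O(log² n)
  - 8·n² log(n) is O(n² log n)

The term 2·n⁴ (O(n⁴)) grows fastest and dominates all others.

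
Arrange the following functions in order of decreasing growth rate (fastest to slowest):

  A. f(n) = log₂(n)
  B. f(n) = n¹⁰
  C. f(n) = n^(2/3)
B > C > A

Comparing growth rates:
B = n¹⁰ is O(n¹⁰)
C = n^(2/3) is O(n^(2/3))
A = log₂(n) is O(log n)

Therefore, the order from fastest to slowest is: B > C > A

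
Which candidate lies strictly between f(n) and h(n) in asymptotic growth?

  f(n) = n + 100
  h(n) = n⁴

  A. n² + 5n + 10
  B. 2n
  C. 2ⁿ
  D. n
A

We need g(n) with n + 100 = o(g(n)) and g(n) = o(n⁴), i.e. O(n) ≺ g ≺ O(n⁴).
Check each option:
  A. n² + 5n + 10 — O(n²) is strictly between O(n) and O(n⁴) ✓
  B. 2n — O(n) does not grow strictly faster than f(n)
  C. 2ⁿ — O(2ⁿ) does not grow strictly slower than h(n)
  D. n — O(n) does not grow strictly faster than f(n)

Only option A (n² + 5n + 10) lies strictly between.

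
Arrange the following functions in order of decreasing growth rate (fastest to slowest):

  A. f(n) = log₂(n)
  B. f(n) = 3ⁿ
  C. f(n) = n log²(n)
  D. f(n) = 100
B > C > A > D

Comparing growth rates:
B = 3ⁿ is O(3ⁿ)
C = n log²(n) is O(n log² n)
A = log₂(n) is O(log n)
D = 100 is O(1)

Therefore, the order from fastest to slowest is: B > C > A > D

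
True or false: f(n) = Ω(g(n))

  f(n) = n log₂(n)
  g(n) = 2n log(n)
True

f(n) = n log₂(n) and g(n) = 2n log(n) are both O(n log n).
Big-Ω permits equal growth rates (f ≥ c·g for some c > 0), so f(n) = Ω(g(n)) is true.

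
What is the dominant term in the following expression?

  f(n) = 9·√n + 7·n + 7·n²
7·n²

Looking at each term:
  - 9·√n is O(√n)
  - 7·n is O(n)
  - 7·n² is O(n²)

The term 7·n² (O(n²)) grows fastest and dominates all others.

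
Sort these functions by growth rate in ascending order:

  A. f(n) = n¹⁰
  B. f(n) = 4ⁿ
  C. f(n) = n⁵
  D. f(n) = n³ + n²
D < C < A < B

Comparing growth rates:
D = n³ + n² is O(n³)
C = n⁵ is O(n⁵)
A = n¹⁰ is O(n¹⁰)
B = 4ⁿ is O(4ⁿ)

Therefore, the order from slowest to fastest is: D < C < A < B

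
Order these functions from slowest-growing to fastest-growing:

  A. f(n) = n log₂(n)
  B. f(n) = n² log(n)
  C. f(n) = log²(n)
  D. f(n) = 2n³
C < A < B < D

Comparing growth rates:
C = log²(n) is O(log² n)
A = n log₂(n) is O(n log n)
B = n² log(n) is O(n² log n)
D = 2n³ is O(n³)

Therefore, the order from slowest to fastest is: C < A < B < D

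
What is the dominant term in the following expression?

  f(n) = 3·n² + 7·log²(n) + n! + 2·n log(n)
n!

Looking at each term:
  - 3·n² is O(n²)
  - 7·log²(n) is O(log² n)
  - n! is O(n!)
  - 2·n log(n) is O(n log n)

The term n! (O(n!)) grows fastest and dominates all others.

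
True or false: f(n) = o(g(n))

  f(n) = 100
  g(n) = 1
False

f(n) = 100 is O(1), and g(n) = 1 is O(1).
Since they have the same growth rate, f(n) = o(g(n)) is false.
(f = o(g) requires f to grow strictly slower, not equal.)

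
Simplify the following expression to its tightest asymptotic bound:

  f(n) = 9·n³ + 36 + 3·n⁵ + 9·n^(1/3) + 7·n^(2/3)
Θ(n⁵)

Order the terms by growth rate: 36 ≺ 9·n^(1/3) ≺ 7·n^(2/3) ≺ 9·n³ ≺ 3·n⁵.
The fastest-growing term 3·n⁵ dominates as n → ∞; dropping its constant factor gives Θ(n⁵).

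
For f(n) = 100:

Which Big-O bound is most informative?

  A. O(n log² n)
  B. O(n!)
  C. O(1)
C

f(n) = 100 is O(1).
All listed options are valid Big-O bounds (upper bounds),
but O(1) is the tightest (smallest valid bound).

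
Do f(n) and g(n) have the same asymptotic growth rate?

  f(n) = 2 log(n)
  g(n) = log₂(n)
True

f(n) = 2 log(n) and g(n) = log₂(n) are both O(log n).
Since they have the same asymptotic growth rate, f(n) = Θ(g(n)) is true.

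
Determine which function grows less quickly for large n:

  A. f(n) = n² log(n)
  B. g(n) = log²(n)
B

f(n) = n² log(n) is O(n² log n), while g(n) = log²(n) is O(log² n).
Since O(log² n) grows slower than O(n² log n), g(n) is dominated.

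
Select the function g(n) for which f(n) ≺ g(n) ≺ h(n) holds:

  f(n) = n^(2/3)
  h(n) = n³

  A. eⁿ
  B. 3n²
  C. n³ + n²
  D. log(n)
B

We need g(n) with n^(2/3) = o(g(n)) and g(n) = o(n³), i.e. O(n^(2/3)) ≺ g ≺ O(n³).
Check each option:
  A. eⁿ — O(eⁿ) does not grow strictly slower than h(n)
  B. 3n² — O(n²) is strictly between O(n^(2/3)) and O(n³) ✓
  C. n³ + n² — O(n³) does not grow strictly slower than h(n)
  D. log(n) — O(log n) does not grow strictly faster than f(n)

Only option B (3n²) lies strictly between.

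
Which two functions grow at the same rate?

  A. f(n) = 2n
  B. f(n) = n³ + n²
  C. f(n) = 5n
A and C

Examining each function:
  A. 2n is O(n)
  B. n³ + n² is O(n³)
  C. 5n is O(n)

Functions A and C both have the same complexity class.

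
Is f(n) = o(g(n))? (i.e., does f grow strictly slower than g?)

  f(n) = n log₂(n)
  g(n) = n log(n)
False

f(n) = n log₂(n) is O(n log n), and g(n) = n log(n) is O(n log n).
Since they have the same growth rate, f(n) = o(g(n)) is false.
(f = o(g) requires f to grow strictly slower, not equal.)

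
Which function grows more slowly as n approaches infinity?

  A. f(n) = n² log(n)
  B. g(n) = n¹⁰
A

f(n) = n² log(n) is O(n² log n), while g(n) = n¹⁰ is O(n¹⁰).
Since O(n² log n) grows slower than O(n¹⁰), f(n) is dominated.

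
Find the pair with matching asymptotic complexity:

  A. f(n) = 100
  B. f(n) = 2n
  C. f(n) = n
B and C

Examining each function:
  A. 100 is O(1)
  B. 2n is O(n)
  C. n is O(n)

Functions B and C both have the same complexity class.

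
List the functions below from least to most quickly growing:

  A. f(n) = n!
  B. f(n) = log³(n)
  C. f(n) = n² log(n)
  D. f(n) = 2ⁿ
B < C < D < A

Comparing growth rates:
B = log³(n) is O(log³ n)
C = n² log(n) is O(n² log n)
D = 2ⁿ is O(2ⁿ)
A = n! is O(n!)

Therefore, the order from slowest to fastest is: B < C < D < A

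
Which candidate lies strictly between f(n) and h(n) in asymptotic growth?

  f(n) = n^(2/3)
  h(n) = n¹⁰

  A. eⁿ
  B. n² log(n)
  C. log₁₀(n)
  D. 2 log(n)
B

We need g(n) with n^(2/3) = o(g(n)) and g(n) = o(n¹⁰), i.e. O(n^(2/3)) ≺ g ≺ O(n¹⁰).
Check each option:
  A. eⁿ — O(eⁿ) does not grow strictly slower than h(n)
  B. n² log(n) — O(n² log n) is strictly between O(n^(2/3)) and O(n¹⁰) ✓
  C. log₁₀(n) — O(log n) does not grow strictly faster than f(n)
  D. 2 log(n) — O(log n) does not grow strictly faster than f(n)

Only option B (n² log(n)) lies strictly between.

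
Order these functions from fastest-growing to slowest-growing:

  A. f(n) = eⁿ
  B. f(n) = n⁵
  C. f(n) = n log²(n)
A > B > C

Comparing growth rates:
A = eⁿ is O(eⁿ)
B = n⁵ is O(n⁵)
C = n log²(n) is O(n log² n)

Therefore, the order from fastest to slowest is: A > B > C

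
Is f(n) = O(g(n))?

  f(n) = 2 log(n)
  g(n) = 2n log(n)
True

f(n) = 2 log(n) is O(log n), and g(n) = 2n log(n) is O(n log n).
Since O(log n) ⊆ O(n log n) (f grows no faster than g), f(n) = O(g(n)) is true.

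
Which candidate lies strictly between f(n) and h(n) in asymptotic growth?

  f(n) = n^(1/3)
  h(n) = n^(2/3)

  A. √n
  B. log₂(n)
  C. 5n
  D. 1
A

We need g(n) with n^(1/3) = o(g(n)) and g(n) = o(n^(2/3)), i.e. O(n^(1/3)) ≺ g ≺ O(n^(2/3)).
Check each option:
  A. √n — O(√n) is strictly between O(n^(1/3)) and O(n^(2/3)) ✓
  B. log₂(n) — O(log n) does not grow strictly faster than f(n)
  C. 5n — O(n) does not grow strictly slower than h(n)
  D. 1 — O(1) does not grow strictly faster than f(n)

Only option A (√n) lies strictly between.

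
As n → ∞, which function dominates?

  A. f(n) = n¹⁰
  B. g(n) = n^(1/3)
A

f(n) = n¹⁰ is O(n¹⁰), while g(n) = n^(1/3) is O(n^(1/3)).
Since O(n¹⁰) grows faster than O(n^(1/3)), f(n) dominates.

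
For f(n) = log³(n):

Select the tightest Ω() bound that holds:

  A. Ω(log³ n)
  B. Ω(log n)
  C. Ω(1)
A

f(n) = log³(n) is Ω(log³ n).
All listed options are valid Big-Ω bounds (lower bounds),
but Ω(log³ n) is the tightest (largest valid bound).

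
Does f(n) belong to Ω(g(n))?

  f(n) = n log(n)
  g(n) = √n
True

f(n) = n log(n) is O(n log n), and g(n) = √n is O(√n).
Since O(n log n) grows at least as fast as O(√n), f(n) = Ω(g(n)) is true.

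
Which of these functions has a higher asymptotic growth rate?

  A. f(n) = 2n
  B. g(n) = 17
A

f(n) = 2n is O(n), while g(n) = 17 is O(1).
Since O(n) grows faster than O(1), f(n) dominates.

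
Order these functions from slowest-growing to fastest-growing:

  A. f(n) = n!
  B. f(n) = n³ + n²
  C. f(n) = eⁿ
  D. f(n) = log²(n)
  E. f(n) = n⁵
D < B < E < C < A

Comparing growth rates:
D = log²(n) is O(log² n)
B = n³ + n² is O(n³)
E = n⁵ is O(n⁵)
C = eⁿ is O(eⁿ)
A = n! is O(n!)

Therefore, the order from slowest to fastest is: D < B < E < C < A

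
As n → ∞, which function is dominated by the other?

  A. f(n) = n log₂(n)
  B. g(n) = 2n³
A

f(n) = n log₂(n) is O(n log n), while g(n) = 2n³ is O(n³).
Since O(n log n) grows slower than O(n³), f(n) is dominated.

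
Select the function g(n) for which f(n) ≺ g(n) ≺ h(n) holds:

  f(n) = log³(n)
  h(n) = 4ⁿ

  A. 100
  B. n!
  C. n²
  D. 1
C

We need g(n) with log³(n) = o(g(n)) and g(n) = o(4ⁿ), i.e. O(log³ n) ≺ g ≺ O(4ⁿ).
Check each option:
  A. 100 — O(1) does not grow strictly faster than f(n)
  B. n! — O(n!) does not grow strictly slower than h(n)
  C. n² — O(n²) is strictly between O(log³ n) and O(4ⁿ) ✓
  D. 1 — O(1) does not grow strictly faster than f(n)

Only option C (n²) lies strictly between.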